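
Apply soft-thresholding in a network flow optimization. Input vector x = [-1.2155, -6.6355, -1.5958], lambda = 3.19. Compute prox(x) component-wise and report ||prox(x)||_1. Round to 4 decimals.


Soft-thresholding with lambda = 3.19:
prox(-1.2155) = sign(-1.2155)*max(|-1.2155| - 3.19, 0) = 0.0
prox(-6.6355) = sign(-6.6355)*max(|-6.6355| - 3.19, 0) = -3.4455
prox(-1.5958) = sign(-1.5958)*max(|-1.5958| - 3.19, 0) = 0.0
prox(x) = [0.0, -3.4455, 0.0]
||prox(x)||_1 = 0.0 + 3.4455 + 0.0 = 3.4455


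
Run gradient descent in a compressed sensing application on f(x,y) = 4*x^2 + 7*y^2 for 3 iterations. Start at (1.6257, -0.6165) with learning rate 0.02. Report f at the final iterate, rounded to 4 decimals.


Gradient descent on f(x,y) = 4*x^2 + 7*y^2.
Starting point: (1.6257, -0.6165), alpha = 0.02
Step 1: grad_x = 2*4*1.6257 = 13.0056, grad_y = 2*7*-0.6165 = -8.631
  x_1 = 1.6257 - 0.02*13.0056 = 1.3656
  y_1 = -0.6165 - 0.02*-8.631 = -0.4439
Step 2: grad_x = 2*4*1.3656 = 10.9247, grad_y = 2*7*-0.4439 = -6.2143
  x_2 = 1.3656 - 0.02*10.9247 = 1.1471
  y_2 = -0.4439 - 0.02*-6.2143 = -0.3196
Step 3: grad_x = 2*4*1.1471 = 9.1768, grad_y = 2*7*-0.3196 = -4.4743
  x_3 = 1.1471 - 0.02*9.1768 = 0.9636
  y_3 = -0.3196 - 0.02*-4.4743 = -0.2301
f(0.9636, -0.2301) = 4*0.9636^2 + 7*(-0.2301)^2 = 4.0844


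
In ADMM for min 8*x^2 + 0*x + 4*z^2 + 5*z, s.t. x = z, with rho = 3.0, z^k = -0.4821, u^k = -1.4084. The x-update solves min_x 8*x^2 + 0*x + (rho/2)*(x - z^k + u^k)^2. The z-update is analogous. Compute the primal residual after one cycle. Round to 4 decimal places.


ADMM iteration with rho = 3.0, z^k = -0.4821, u^k = -1.4084
Step 1: x-update.
Minimize 8*x^2 + 0*x + (3.0/2)*(x + 0.4821 - 1.4084)^2
FOC: (2*8 + 3.0)*x = 0 + 3.0*(-0.4821 + 1.4084)
x^{k+1} = 0.1463
Step 2: z-update.
Minimize 4*z^2 + 5*z + (3.0/2)*(0.1463 - z - 1.4084)^2
FOC: (2*4 + 3.0)*z = -5 + 3.0*(0.1463 - 1.4084)
z^{k+1} = -0.7988
Step 3: u-update.
u^{k+1} = -1.4084 + 0.1463 + 0.7988 = -0.4634
Step 4: Primal residual = |0.1463 + 0.7988| = 0.945


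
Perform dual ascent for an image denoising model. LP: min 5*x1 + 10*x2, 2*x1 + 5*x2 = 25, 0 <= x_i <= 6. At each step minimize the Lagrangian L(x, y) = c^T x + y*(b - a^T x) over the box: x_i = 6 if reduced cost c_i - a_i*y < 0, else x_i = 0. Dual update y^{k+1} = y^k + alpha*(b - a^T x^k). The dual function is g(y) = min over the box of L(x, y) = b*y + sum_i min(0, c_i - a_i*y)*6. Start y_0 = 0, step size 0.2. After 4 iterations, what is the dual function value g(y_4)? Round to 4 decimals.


Dual ascent for LP: min 5*x1 + 10*x2, 2*x1 + 5*x2 = 25, 0 <= x_i <= 6
Step 1: y^k = 0.0, reduced costs: (5.0, 10.0)
  x^k = (0.0, 0.0), subgradient = b - a^T x = 25.0
  y^{k+1} = 0.0 + 0.2*25.0 = 5.0
Step 2: y^k = 5.0, reduced costs: (-5.0, -15.0)
  x^k = (6.0, 6.0), subgradient = b - a^T x = -17.0
  y^{k+1} = 5.0 + 0.2*-17.0 = 1.6
Step 3: y^k = 1.6, reduced costs: (1.8, 2.0)
  x^k = (0.0, 0.0), subgradient = b - a^T x = 25.0
  y^{k+1} = 1.6 + 0.2*25.0 = 6.6
Step 4: y^k = 6.6, reduced costs: (-8.2, -23.0)
  x^k = (6.0, 6.0), subgradient = b - a^T x = -17.0
  y^{k+1} = 6.6 + 0.2*-17.0 = 3.2
Dual objective at y_4 = 3.2: reduced costs (-1.4, -6.0), box minimizer x = (6.0, 6.0)
g(y_4) = b*y + (c1 - a1*y)*x1 + (c2 - a2*y)*x2 = 25*3.2 + (-1.4)*6.0 + (-6.0)*6.0 = 80.0 - 8.4 - 36.0 = 35.6


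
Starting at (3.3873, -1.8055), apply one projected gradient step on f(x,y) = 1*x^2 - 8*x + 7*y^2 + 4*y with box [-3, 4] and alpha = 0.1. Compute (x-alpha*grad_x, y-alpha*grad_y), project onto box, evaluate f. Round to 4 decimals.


Step 1: Compute gradient at (3.3873, -1.8055).
grad_x = 2*1*3.3873 - 8 = -1.2254
grad_y = 2*7*-1.8055 + 4 = -21.277
Step 2: Gradient step.
x_raw = 3.3873 - 0.1*-1.2254 = 3.5098
y_raw = -1.8055 - 0.1*-21.277 = 0.3222
Step 3: Project onto [-3, 4].
x_proj = clip(3.5098) = 3.5098
y_proj = clip(0.3222) = 0.3222
Step 4: Evaluate f.
f(3.5098, 0.3222) = -13.7443


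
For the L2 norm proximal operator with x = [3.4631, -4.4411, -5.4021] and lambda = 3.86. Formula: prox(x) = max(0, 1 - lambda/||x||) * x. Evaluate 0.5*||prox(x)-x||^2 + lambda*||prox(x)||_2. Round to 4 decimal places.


Step 1: Compute ||x||.
||x|| = 7.8038
Step 2: Compute scaling factor.
scale = max(0, 1 - 3.86/7.8038) = 0.5054
Step 3: prox(x) = [1.7501, -2.2444, -2.7301]
||prox(x)|| = 3.9438
Step 4: Proximal objective.
0.5*||prox-x||^2 = 7.4498
lambda*||prox|| = 15.2231
Total = 22.6728


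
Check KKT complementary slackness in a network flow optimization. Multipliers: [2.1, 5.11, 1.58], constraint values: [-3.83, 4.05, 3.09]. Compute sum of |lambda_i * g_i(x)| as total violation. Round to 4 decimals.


KKT complementary slackness check:
lambda_1 * g_1 = 2.1 * -3.83 = -8.043
lambda_2 * g_2 = 5.11 * 4.05 = 20.6955
lambda_3 * g_3 = 1.58 * 3.09 = 4.8822
Total violation = 8.043 + 20.6955 + 4.8822 = 33.6207


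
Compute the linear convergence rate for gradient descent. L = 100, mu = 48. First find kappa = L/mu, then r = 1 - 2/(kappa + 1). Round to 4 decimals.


Step 1: Compute the condition number.
kappa = L/mu = 100/48 = 2.0833
Step 2: Compute the convergence rate.
r = 1 - 2/(kappa + 1) = 1 - 2*mu/(L + mu) = (L - mu)/(L + mu) = 52/148 = 0.3514


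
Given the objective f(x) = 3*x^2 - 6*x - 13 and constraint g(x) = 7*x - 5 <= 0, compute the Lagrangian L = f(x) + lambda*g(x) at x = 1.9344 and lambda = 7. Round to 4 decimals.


Step 1: Evaluate f(x).
f(1.9344) = 3*1.9344^2 - 6*1.9344 - 13 = -13.3807
Step 2: Evaluate g(x).
g(1.9344) = 7*1.9344 - 5 = 8.5408
Step 3: Compute Lagrangian.
L = -13.3807 + 7*8.5408 = 46.4049


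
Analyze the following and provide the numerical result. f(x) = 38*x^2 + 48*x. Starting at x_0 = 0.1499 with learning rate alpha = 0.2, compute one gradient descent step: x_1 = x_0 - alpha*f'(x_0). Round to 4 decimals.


We compute the gradient at x_0 and apply the update.
f'(x) = 76*x + 48
f'(0.1499) = 76*0.1499 + 48 = 59.3924
x_1 = 0.1499 - 0.2*59.3924 = -11.7286


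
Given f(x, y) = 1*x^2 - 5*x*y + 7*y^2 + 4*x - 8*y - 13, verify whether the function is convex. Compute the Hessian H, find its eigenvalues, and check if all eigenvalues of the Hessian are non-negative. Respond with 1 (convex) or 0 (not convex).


The Hessian of f(x,y) = 1*x^2 - 5*x*y + 7*y^2 + 4*x - 8*y - 13 is:
H = [[2, -5], [-5, 14]]
Trace = 2 + 14 = 16
Determinant = 2*14 - (-5)^2 = 3
Discriminant = (16)^2 - 4*3 = 244.0
Eigenvalues: lambda_1 = 0.1898, lambda_2 = 15.8102
The function is convex.

1


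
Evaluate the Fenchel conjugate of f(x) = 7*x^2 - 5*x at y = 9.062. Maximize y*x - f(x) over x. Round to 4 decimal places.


f*(y) = sup_x {y*x - a*x^2 - b*x} = sup_x {(y-b)*x - a*x^2}
FOC: (y - b) - 2a*x = 0 => x* = (y - b)/(2a)
x* = (9.062 + 5)/(2*7) = 1.0044
f*(9.062) = (y-b)^2/(4a) = (9.062 + 5)^2/(4*7)
= 197.7398/28 = 7.0621


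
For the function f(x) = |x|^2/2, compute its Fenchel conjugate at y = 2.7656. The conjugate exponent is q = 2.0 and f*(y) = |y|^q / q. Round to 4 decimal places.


The conjugate exponent q satisfies 1/p + 1/q = 1.
p = 2, so q = 2/(2 - 1) = 2.0
|y|^q = 2.7656^2.0 = 7.6485
f*(2.7656) = 7.6485 / 2.0 = 3.8243


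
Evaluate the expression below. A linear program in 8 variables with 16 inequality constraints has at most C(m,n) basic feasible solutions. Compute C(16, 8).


Each vertex corresponds to some choice of n active constraints out of m, so the number of vertices is at most C(m, n) = m! / (n!(m-n)!).
m = 16, n = 8
Numerator: 16 * 15 * 14 * 13 * 12 * 11 * 10 * 9
Denominator: 8! = 40320
C(16, 8) = 12870


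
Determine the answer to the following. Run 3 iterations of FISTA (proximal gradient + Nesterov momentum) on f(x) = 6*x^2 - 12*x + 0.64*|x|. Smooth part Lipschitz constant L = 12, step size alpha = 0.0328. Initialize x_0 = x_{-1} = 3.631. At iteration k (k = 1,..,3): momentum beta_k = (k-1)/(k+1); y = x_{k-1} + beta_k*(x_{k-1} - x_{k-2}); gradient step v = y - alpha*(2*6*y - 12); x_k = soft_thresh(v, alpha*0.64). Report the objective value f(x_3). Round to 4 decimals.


FISTA on f(x) = 6*x^2 - 12*x + 0.64*|x|
L = 12, alpha = 0.0328
Iteration 1: beta = 0.0, y = 3.631 + 0.0*(3.631 - 3.631) = 3.631
  grad(y) = 31.572, v = y - alpha*grad = 2.5954
  prox(v) = soft_thresh(2.5954, 0.021) = 2.5744
Iteration 2: beta = 0.3333, y = 2.5744 + 0.3333*(2.5744 - 3.631) = 2.2223
  grad(y) = 14.6671, v = y - alpha*grad = 1.7412
  prox(v) = soft_thresh(1.7412, 0.021) = 1.7202
Iteration 3: beta = 0.5, y = 1.7202 + 0.5*(1.7202 - 2.5744) = 1.2931
  grad(y) = 3.5167, v = y - alpha*grad = 1.1777
  prox(v) = soft_thresh(1.1777, 0.021) = 1.1567
f(x_3) = 6*1.1567^2 - 12*1.1567 + 0.64*|1.1567| = -5.1123


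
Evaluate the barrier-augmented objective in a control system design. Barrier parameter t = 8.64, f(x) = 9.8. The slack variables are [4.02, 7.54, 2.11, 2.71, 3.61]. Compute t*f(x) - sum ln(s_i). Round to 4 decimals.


Step 1: Compute log-barrier.
ln values: [1.3913, 2.0202, 0.7467, 0.9969, 1.2837]
phi = -(1.3913 + 2.0202 + 0.7467 + 0.9969 + 1.2837) = -6.4388
Step 2: Compute augmented objective.
t*f(x) = 8.64*9.8 = 84.672
Total = 84.672 - 6.4388 = 78.2332


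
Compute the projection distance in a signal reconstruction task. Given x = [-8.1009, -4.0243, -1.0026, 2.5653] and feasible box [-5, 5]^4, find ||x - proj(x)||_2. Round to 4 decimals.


Project each component onto [-5, 5].
clip(-8.1009) = -5.0, clip(-4.0243) = -4.0243, clip(-1.0026) = -1.0026, clip(2.5653) = 2.5653
Projection = [-5.0, -4.0243, -1.0026, 2.5653]
Squared diffs: [9.6156, 0.0, 0.0, 0.0]
Distance = sqrt(9.6156) = 3.1009


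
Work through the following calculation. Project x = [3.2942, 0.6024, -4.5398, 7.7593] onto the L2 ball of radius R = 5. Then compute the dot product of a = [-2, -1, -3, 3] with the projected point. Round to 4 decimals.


Step 1: Compute ||x|| (intermediates to 6 decimals).
||x|| = sqrt(3.2942^2 + 0.6024^2 + (-4.5398)^2 + 7.7593^2) = 9.593287
Step 2: Project.
Since ||x|| > R, scale = R/||x|| = 5/9.593287 = 0.521198, proj(x) = scale * x
proj(x) = [1.71693, 0.31397, -2.366135, 4.044132]
Step 3: Dot product.
a^T * proj(x) = -2*1.71693 - 1*0.31397 - 3*(-2.366135) + 3*4.044132 = 15.483


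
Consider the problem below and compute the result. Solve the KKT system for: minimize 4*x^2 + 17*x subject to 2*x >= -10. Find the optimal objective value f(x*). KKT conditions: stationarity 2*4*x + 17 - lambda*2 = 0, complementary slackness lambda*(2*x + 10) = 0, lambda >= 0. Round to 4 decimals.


Step 1: Try lambda = 0 (constraint inactive).
Stationarity: 2*4*x + 17 = 0
x* = -17/(2*4) = -2.125
Check constraint: 2*-2.125 = -4.25 >= -10 -- satisfied.
Step 2: Compute optimal value.
f(x*) = 4*(-2.125)^2 + 17*(-2.125) = -18.0625


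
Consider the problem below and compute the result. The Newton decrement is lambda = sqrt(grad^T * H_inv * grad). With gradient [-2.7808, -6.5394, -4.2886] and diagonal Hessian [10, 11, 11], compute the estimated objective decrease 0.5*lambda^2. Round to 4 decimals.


Step 1: H is diagonal, so H^(-1) * g = [-0.2781, -0.5945, -0.3899].
Step 2: g^T H^(-1) g = sum_i g_i^2 / H_ii
  = (-2.7808)^2/10 + (-6.5394)^2/11 + (-4.2886)^2/11
  = 0.7733 + 3.8876 + 1.672 = 6.3329
Step 3: Objective decrease = 0.5 * g^T H^(-1) g = 3.1665


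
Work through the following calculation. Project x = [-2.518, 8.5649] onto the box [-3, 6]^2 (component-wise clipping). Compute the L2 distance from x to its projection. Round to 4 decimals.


Project each component onto [-3, 6].
clip(-2.518) = -2.518, clip(8.5649) = 6.0
Projection = [-2.518, 6.0]
Squared diffs: [0.0, 6.5787]
Distance = sqrt(6.5787) = 2.5649


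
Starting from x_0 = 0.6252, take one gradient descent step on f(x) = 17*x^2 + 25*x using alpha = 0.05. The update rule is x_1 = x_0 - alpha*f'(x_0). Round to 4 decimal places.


We compute the gradient at x_0 and apply the update.
f'(x) = 34*x + 25
f'(0.6252) = 34*0.6252 + 25 = 46.2568
x_1 = 0.6252 - 0.05*46.2568 = -1.6876


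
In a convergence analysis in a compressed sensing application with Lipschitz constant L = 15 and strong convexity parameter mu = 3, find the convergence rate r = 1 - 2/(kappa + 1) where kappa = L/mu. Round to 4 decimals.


Step 1: Compute the condition number.
kappa = L/mu = 15/3 = 5.0
Step 2: Compute the convergence rate.
r = 1 - 2/(kappa + 1) = 1 - 2*mu/(L + mu) = (L - mu)/(L + mu) = 12/18 = 0.6667


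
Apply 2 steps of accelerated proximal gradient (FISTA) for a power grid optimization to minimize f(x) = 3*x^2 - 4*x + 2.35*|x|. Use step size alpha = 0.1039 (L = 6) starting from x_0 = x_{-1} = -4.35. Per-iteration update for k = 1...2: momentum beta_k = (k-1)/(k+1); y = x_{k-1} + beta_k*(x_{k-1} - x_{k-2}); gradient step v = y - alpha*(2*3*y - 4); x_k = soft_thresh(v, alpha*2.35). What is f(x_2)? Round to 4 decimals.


FISTA on f(x) = 3*x^2 - 4*x + 2.35*|x|
L = 6, alpha = 0.1039
Iteration 1: beta = 0.0, y = -4.35 + 0.0*(-4.35 + 4.35) = -4.35
  grad(y) = -30.1, v = y - alpha*grad = -1.2226
  prox(v) = soft_thresh(-1.2226, 0.2442) = -0.9784
Iteration 2: beta = 0.3333, y = -0.9784 + 0.3333*(-0.9784 + 4.35) = 0.1454
  grad(y) = -3.1276, v = y - alpha*grad = 0.4704
  prox(v) = soft_thresh(0.4704, 0.2442) = 0.2262
f(x_2) = 3*0.2262^2 - 4*0.2262 + 2.35*|0.2262| = -0.2197


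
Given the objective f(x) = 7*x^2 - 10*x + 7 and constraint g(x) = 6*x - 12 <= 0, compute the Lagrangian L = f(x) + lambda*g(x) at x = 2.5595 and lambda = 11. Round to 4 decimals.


Step 1: Evaluate f(x).
f(2.5595) = 7*2.5595^2 - 10*2.5595 + 7 = 27.2623
Step 2: Evaluate g(x).
g(2.5595) = 6*2.5595 - 12 = 3.357
Step 3: Compute Lagrangian.
L = 27.2623 + 11*3.357 = 64.1893


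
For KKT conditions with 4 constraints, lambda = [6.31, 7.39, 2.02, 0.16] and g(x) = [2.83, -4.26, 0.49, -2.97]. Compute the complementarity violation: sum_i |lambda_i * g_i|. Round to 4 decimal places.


KKT complementary slackness check:
lambda_1 * g_1 = 6.31 * 2.83 = 17.8573
lambda_2 * g_2 = 7.39 * -4.26 = -31.4814
lambda_3 * g_3 = 2.02 * 0.49 = 0.9898
lambda_4 * g_4 = 0.16 * -2.97 = -0.4752
Total violation = 17.8573 + 31.4814 + 0.9898 + 0.4752 = 50.8037


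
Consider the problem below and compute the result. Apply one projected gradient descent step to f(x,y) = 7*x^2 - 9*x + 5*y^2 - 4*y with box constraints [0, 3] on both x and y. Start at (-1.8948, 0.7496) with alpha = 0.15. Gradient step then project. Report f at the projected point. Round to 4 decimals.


Step 1: Compute gradient at (-1.8948, 0.7496).
grad_x = 2*7*-1.8948 - 9 = -35.5272
grad_y = 2*5*0.7496 - 4 = 3.496
Step 2: Gradient step.
x_raw = -1.8948 - 0.15*-35.5272 = 3.4343
y_raw = 0.7496 - 0.15*3.496 = 0.2252
Step 3: Project onto [0, 3].
x_proj = clip(3.4343) = 3.0
y_proj = clip(0.2252) = 0.2252
Step 4: Evaluate f.
f(3.0, 0.2252) = 35.3528


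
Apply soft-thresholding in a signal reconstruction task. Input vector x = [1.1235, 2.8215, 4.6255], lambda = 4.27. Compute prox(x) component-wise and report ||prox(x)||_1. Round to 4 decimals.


Soft-thresholding with lambda = 4.27:
prox(1.1235) = sign(1.1235)*max(|1.1235| - 4.27, 0) = 0.0
prox(2.8215) = sign(2.8215)*max(|2.8215| - 4.27, 0) = 0.0
prox(4.6255) = sign(4.6255)*max(|4.6255| - 4.27, 0) = 0.3555
prox(x) = [0.0, 0.0, 0.3555]
||prox(x)||_1 = 0.0 + 0.0 + 0.3555 = 0.3555


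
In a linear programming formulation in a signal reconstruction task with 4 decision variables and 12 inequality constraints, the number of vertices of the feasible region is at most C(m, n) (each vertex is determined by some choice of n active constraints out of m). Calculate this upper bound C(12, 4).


Each vertex corresponds to some choice of n active constraints out of m, so the number of vertices is at most C(m, n) = m! / (n!(m-n)!).
m = 12, n = 4
Numerator: 12 * 11 * 10 * 9
Denominator: 4! = 24
C(12, 4) = 495


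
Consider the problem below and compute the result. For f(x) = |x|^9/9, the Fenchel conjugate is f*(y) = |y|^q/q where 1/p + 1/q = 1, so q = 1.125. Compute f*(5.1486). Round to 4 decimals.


The conjugate exponent q satisfies 1/p + 1/q = 1.
p = 9, so q = 9/(9 - 1) = 1.125
|y|^q = 5.1486^1.125 = 6.319
f*(5.1486) = 6.319 / 1.125 = 5.6169


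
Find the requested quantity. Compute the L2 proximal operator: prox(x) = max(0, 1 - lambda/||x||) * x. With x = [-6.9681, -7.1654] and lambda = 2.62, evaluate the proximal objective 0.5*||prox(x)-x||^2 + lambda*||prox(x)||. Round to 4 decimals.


Step 1: Compute ||x||.
||x|| = 9.9949
Step 2: Compute scaling factor.
scale = max(0, 1 - 2.62/9.9949) = 0.7379
Step 3: prox(x) = [-5.1415, -5.2871]
||prox(x)|| = 7.3749
Step 4: Proximal objective.
0.5*||prox-x||^2 = 3.4322
lambda*||prox|| = 19.3222
Total = 22.7544


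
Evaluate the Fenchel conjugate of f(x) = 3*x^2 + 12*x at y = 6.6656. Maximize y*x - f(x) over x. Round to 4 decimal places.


f*(y) = sup_x {y*x - a*x^2 - b*x} = sup_x {(y-b)*x - a*x^2}
FOC: (y - b) - 2a*x = 0 => x* = (y - b)/(2a)
x* = (6.6656 - 12)/(2*3) = -0.8891
f*(6.6656) = (y-b)^2/(4a) = (6.6656 - 12)^2/(4*3)
= 28.4558/12 = 2.3713


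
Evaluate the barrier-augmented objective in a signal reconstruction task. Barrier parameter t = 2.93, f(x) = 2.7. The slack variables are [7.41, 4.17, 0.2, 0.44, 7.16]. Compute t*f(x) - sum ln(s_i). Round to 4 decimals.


Step 1: Compute log-barrier.
ln values: [2.0028, 1.4279, -1.6094, -0.821, 1.9685]
phi = -(2.0028 + 1.4279 - 1.6094 - 0.821 + 1.9685) = -2.9688
Step 2: Compute augmented objective.
t*f(x) = 2.93*2.7 = 7.911
Total = 7.911 - 2.9688 = 4.9422


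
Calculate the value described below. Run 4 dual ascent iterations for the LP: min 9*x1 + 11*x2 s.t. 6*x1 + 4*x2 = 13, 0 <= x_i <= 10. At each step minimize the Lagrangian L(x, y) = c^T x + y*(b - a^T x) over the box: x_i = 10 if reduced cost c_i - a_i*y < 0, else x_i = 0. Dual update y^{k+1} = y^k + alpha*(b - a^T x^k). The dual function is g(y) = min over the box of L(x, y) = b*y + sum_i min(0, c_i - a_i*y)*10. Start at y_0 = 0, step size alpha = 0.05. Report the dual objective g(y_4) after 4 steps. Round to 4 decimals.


Dual ascent for LP: min 9*x1 + 11*x2, 6*x1 + 4*x2 = 13, 0 <= x_i <= 10
Step 1: y^k = 0.0, reduced costs: (9.0, 11.0)
  x^k = (0.0, 0.0), subgradient = b - a^T x = 13.0
  y^{k+1} = 0.0 + 0.05*13.0 = 0.65
Step 2: y^k = 0.65, reduced costs: (5.1, 8.4)
  x^k = (0.0, 0.0), subgradient = b - a^T x = 13.0
  y^{k+1} = 0.65 + 0.05*13.0 = 1.3
Step 3: y^k = 1.3, reduced costs: (1.2, 5.8)
  x^k = (0.0, 0.0), subgradient = b - a^T x = 13.0
  y^{k+1} = 1.3 + 0.05*13.0 = 1.95
Step 4: y^k = 1.95, reduced costs: (-2.7, 3.2)
  x^k = (10.0, 0.0), subgradient = b - a^T x = -47.0
  y^{k+1} = 1.95 + 0.05*-47.0 = -0.4
Dual objective at y_4 = -0.4: reduced costs (11.4, 12.6), box minimizer x = (0.0, 0.0)
g(y_4) = b*y + (c1 - a1*y)*x1 + (c2 - a2*y)*x2 = 13*(-0.4) + 11.4*0.0 + 12.6*0.0 = -5.2 + 0.0 + 0.0 = -5.2


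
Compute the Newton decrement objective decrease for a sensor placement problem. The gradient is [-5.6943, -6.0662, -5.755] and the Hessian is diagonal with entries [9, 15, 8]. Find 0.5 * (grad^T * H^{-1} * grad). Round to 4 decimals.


Step 1: H is diagonal, so H^(-1) * g = [-0.6327, -0.4044, -0.7194].
Step 2: g^T H^(-1) g = sum_i g_i^2 / H_ii
  = (-5.6943)^2/9 + (-6.0662)^2/15 + (-5.755)^2/8
  = 3.6028 + 2.4533 + 4.14 = 10.196
Step 3: Objective decrease = 0.5 * g^T H^(-1) g = 5.098


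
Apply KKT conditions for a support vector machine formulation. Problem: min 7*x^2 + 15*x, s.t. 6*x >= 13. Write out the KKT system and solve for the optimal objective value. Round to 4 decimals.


Step 1: Try lambda = 0 (constraint inactive).
x_unc = -15/(2*7) = -1.0714
Check: 6*-1.0714 = -6.4284 < 13 -- violated!
Step 2: Constraint must be active: 6*x = 13
x* = 13/6 = 2.1667 (rounded; the exact value 13/6 is used below)
lambda = (2*7*(13/6) + 15)/6 = 7.5556
Step 3: Compute optimal value.
f(x*) = 7*(13/6)^2 + 15*(13/6) = 65.3611


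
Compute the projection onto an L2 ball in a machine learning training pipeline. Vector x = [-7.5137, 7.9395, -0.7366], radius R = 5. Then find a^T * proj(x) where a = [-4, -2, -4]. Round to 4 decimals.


Step 1: Compute ||x|| (intermediates to 6 decimals).
||x|| = sqrt((-7.5137)^2 + 7.9395^2 + (-0.7366)^2) = 10.956
Step 2: Project.
Since ||x|| > R, scale = R/||x|| = 5/10.956 = 0.456371, proj(x) = scale * x
proj(x) = [-3.429035, 3.623358, -0.336163]
Step 3: Dot product.
a^T * proj(x) = -4*(-3.429035) - 2*3.623358 - 4*(-0.336163) = 7.8141


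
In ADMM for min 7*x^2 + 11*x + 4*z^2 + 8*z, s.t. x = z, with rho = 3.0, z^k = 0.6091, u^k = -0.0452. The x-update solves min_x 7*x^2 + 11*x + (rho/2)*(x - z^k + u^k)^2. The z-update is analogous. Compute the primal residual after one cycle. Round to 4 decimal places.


ADMM iteration with rho = 3.0, z^k = 0.6091, u^k = -0.0452
Step 1: x-update.
Minimize 7*x^2 + 11*x + (3.0/2)*(x - 0.6091 - 0.0452)^2
FOC: (2*7 + 3.0)*x = -11 + 3.0*(0.6091 + 0.0452)
x^{k+1} = -0.5316
Step 2: z-update.
Minimize 4*z^2 + 8*z + (3.0/2)*(-0.5316 - z - 0.0452)^2
FOC: (2*4 + 3.0)*z = -8 + 3.0*(-0.5316 - 0.0452)
z^{k+1} = -0.8846
Step 3: u-update.
u^{k+1} = -0.0452 - 0.5316 + 0.8846 = 0.3078
Step 4: Primal residual = |-0.5316 + 0.8846| = 0.353


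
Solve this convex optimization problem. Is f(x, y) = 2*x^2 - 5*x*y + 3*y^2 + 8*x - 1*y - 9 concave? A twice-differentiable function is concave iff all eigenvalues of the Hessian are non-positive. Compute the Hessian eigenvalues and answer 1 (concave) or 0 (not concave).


The Hessian of f(x,y) = 2*x^2 - 5*x*y + 3*y^2 + 8*x - 1*y - 9 is:
H = [[4, -5], [-5, 6]]
Trace = 4 + 6 = 10
Determinant = 4*6 - (-5)^2 = -1
Discriminant = (10)^2 - 4*-1 = 104.0
Eigenvalues: lambda_1 = -0.099, lambda_2 = 10.099
The function is not concave.

0


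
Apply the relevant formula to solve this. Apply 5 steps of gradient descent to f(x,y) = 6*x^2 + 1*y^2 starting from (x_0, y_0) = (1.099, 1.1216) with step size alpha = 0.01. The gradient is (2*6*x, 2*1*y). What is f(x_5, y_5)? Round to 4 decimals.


Gradient descent on f(x,y) = 6*x^2 + 1*y^2.
Starting point: (1.099, 1.1216), alpha = 0.01
Step 1: grad_x = 2*6*1.099 = 13.188, grad_y = 2*1*1.1216 = 2.2432
  x_1 = 1.099 - 0.01*13.188 = 0.9671
  y_1 = 1.1216 - 0.01*2.2432 = 1.0992
Step 2: grad_x = 2*6*0.9671 = 11.6054, grad_y = 2*1*1.0992 = 2.1983
  x_2 = 0.9671 - 0.01*11.6054 = 0.8511
  y_2 = 1.0992 - 0.01*2.1983 = 1.0772
Step 3: grad_x = 2*6*0.8511 = 10.2128, grad_y = 2*1*1.0772 = 2.1544
  x_3 = 0.8511 - 0.01*10.2128 = 0.7489
  y_3 = 1.0772 - 0.01*2.1544 = 1.0556
Step 4: grad_x = 2*6*0.7489 = 8.9873, grad_y = 2*1*1.0556 = 2.1113
  x_4 = 0.7489 - 0.01*8.9873 = 0.6591
  y_4 = 1.0556 - 0.01*2.1113 = 1.0345
Step 5: grad_x = 2*6*0.6591 = 7.9088, grad_y = 2*1*1.0345 = 2.0691
  x_5 = 0.6591 - 0.01*7.9088 = 0.58
  y_5 = 1.0345 - 0.01*2.0691 = 1.0138
f(0.58, 1.0138) = 6*0.58^2 + 1*1.0138^2 = 3.0461


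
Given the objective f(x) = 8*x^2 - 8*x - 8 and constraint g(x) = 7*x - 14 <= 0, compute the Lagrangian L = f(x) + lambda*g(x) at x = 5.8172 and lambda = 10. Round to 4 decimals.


Step 1: Evaluate f(x).
f(5.8172) = 8*5.8172^2 - 8*5.8172 - 8 = 216.1809
Step 2: Evaluate g(x).
g(5.8172) = 7*5.8172 - 14 = 26.7204
Step 3: Compute Lagrangian.
L = 216.1809 + 10*26.7204 = 483.3849


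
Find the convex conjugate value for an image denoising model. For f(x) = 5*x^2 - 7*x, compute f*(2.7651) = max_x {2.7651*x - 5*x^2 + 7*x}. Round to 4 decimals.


f*(y) = sup_x {y*x - a*x^2 - b*x} = sup_x {(y-b)*x - a*x^2}
FOC: (y - b) - 2a*x = 0 => x* = (y - b)/(2a)
x* = (2.7651 + 7)/(2*5) = 0.9765
f*(2.7651) = (y-b)^2/(4a) = (2.7651 + 7)^2/(4*5)
= 95.3572/20 = 4.7679


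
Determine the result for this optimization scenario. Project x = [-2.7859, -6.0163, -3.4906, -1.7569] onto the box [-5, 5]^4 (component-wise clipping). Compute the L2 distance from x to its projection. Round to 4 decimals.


Project each component onto [-5, 5].
clip(-2.7859) = -2.7859, clip(-6.0163) = -5.0, clip(-3.4906) = -3.4906, clip(-1.7569) = -1.7569
Projection = [-2.7859, -5.0, -3.4906, -1.7569]
Squared diffs: [0.0, 1.0329, 0.0, 0.0]
Distance = sqrt(1.0329) = 1.0163


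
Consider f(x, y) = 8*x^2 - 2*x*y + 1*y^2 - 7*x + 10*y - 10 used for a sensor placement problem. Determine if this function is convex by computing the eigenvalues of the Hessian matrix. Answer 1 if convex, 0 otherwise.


The Hessian of f(x,y) = 8*x^2 - 2*x*y + 1*y^2 - 7*x + 10*y - 10 is:
H = [[16, -2], [-2, 2]]
Trace = 16 + 2 = 18
Determinant = 16*2 - (-2)^2 = 28
Discriminant = (18)^2 - 4*28 = 212.0
Eigenvalues: lambda_1 = 1.7199, lambda_2 = 16.2801
The function is convex.

1


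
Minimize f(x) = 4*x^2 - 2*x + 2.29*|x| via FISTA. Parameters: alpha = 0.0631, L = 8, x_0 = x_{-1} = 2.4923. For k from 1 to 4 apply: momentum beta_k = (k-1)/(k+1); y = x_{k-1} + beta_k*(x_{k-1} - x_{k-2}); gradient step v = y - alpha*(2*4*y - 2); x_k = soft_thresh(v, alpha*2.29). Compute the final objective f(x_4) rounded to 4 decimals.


FISTA on f(x) = 4*x^2 - 2*x + 2.29*|x|
L = 8, alpha = 0.0631
Iteration 1: beta = 0.0, y = 2.4923 + 0.0*(2.4923 - 2.4923) = 2.4923
  grad(y) = 17.9384, v = y - alpha*grad = 1.3604
  prox(v) = soft_thresh(1.3604, 0.1445) = 1.2159
Iteration 2: beta = 0.3333, y = 1.2159 + 0.3333*(1.2159 - 2.4923) = 0.7904
  grad(y) = 4.3233, v = y - alpha*grad = 0.5176
  prox(v) = soft_thresh(0.5176, 0.1445) = 0.3731
Iteration 3: beta = 0.5, y = 0.3731 + 0.5*(0.3731 - 1.2159) = -0.0483
  grad(y) = -2.3862, v = y - alpha*grad = 0.1023
  prox(v) = soft_thresh(0.1023, 0.1445) = 0.0
Iteration 4: beta = 0.6, y = 0.0 + 0.6*(0.0 - 0.3731) = -0.2239
  grad(y) = -3.791, v = y - alpha*grad = 0.0153
  prox(v) = soft_thresh(0.0153, 0.1445) = 0.0
f(x_4) = 4*0.0^2 - 2*0.0 + 2.29*|0.0| = 0.0


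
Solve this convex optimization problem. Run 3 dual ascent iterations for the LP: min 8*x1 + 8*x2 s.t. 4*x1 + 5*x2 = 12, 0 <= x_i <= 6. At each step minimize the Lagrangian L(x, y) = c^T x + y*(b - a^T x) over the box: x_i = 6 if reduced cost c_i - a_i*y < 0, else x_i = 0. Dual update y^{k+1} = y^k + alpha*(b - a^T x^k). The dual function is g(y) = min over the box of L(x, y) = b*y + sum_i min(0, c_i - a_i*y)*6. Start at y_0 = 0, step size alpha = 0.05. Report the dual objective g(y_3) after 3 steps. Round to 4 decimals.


Dual ascent for LP: min 8*x1 + 8*x2, 4*x1 + 5*x2 = 12, 0 <= x_i <= 6
Step 1: y^k = 0.0, reduced costs: (8.0, 8.0)
  x^k = (0.0, 0.0), subgradient = b - a^T x = 12.0
  y^{k+1} = 0.0 + 0.05*12.0 = 0.6
Step 2: y^k = 0.6, reduced costs: (5.6, 5.0)
  x^k = (0.0, 0.0), subgradient = b - a^T x = 12.0
  y^{k+1} = 0.6 + 0.05*12.0 = 1.2
Step 3: y^k = 1.2, reduced costs: (3.2, 2.0)
  x^k = (0.0, 0.0), subgradient = b - a^T x = 12.0
  y^{k+1} = 1.2 + 0.05*12.0 = 1.8
Dual objective at y_3 = 1.8: reduced costs (0.8, -1.0), box minimizer x = (0.0, 6.0)
g(y_3) = b*y + (c1 - a1*y)*x1 + (c2 - a2*y)*x2 = 12*1.8 + 0.8*0.0 + (-1.0)*6.0 = 21.6 + 0.0 - 6.0 = 15.6


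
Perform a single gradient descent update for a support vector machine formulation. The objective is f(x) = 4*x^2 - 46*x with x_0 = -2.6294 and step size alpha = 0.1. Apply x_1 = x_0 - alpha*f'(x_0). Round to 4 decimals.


We compute the gradient at x_0 and apply the update.
f'(x) = 8*x - 46
f'(-2.6294) = 8*-2.6294 - 46 = -67.0352
x_1 = -2.6294 - 0.1*-67.0352 = 4.0741


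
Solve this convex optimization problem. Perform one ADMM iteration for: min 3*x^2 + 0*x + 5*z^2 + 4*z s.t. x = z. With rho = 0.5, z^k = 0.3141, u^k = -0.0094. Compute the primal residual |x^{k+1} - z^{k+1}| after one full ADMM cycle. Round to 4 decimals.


ADMM iteration with rho = 0.5, z^k = 0.3141, u^k = -0.0094
Step 1: x-update.
Minimize 3*x^2 + 0*x + (0.5/2)*(x - 0.3141 - 0.0094)^2
FOC: (2*3 + 0.5)*x = 0 + 0.5*(0.3141 + 0.0094)
x^{k+1} = 0.0249
Step 2: z-update.
Minimize 5*z^2 + 4*z + (0.5/2)*(0.0249 - z - 0.0094)^2
FOC: (2*5 + 0.5)*z = -4 + 0.5*(0.0249 - 0.0094)
z^{k+1} = -0.3802
Step 3: u-update.
u^{k+1} = -0.0094 + 0.0249 + 0.3802 = 0.3957
Step 4: Primal residual = |0.0249 + 0.3802| = 0.4051


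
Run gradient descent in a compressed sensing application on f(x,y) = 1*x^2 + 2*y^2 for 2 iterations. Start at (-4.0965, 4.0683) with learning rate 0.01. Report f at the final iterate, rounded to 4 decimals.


Gradient descent on f(x,y) = 1*x^2 + 2*y^2.
Starting point: (-4.0965, 4.0683), alpha = 0.01
Step 1: grad_x = 2*1*-4.0965 = -8.193, grad_y = 2*2*4.0683 = 16.2732
  x_1 = -4.0965 - 0.01*-8.193 = -4.0146
  y_1 = 4.0683 - 0.01*16.2732 = 3.9056
Step 2: grad_x = 2*1*-4.0146 = -8.0291, grad_y = 2*2*3.9056 = 15.6223
  x_2 = -4.0146 - 0.01*-8.0291 = -3.9343
  y_2 = 3.9056 - 0.01*15.6223 = 3.7493
f(-3.9343, 3.7493) = 1*(-3.9343)^2 + 2*3.7493^2 = 43.5937


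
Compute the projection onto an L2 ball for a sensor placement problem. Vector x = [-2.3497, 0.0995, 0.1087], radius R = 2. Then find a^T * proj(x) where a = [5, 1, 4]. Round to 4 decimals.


Step 1: Compute ||x|| (intermediates to 6 decimals).
||x|| = sqrt((-2.3497)^2 + 0.0995^2 + 0.1087^2) = 2.354316
Step 2: Project.
Since ||x|| > R, scale = R/||x|| = 2/2.354316 = 0.849504, proj(x) = scale * x
proj(x) = [-1.99608, 0.084526, 0.092341]
Step 3: Dot product.
a^T * proj(x) = 5*(-1.99608) + 1*0.084526 + 4*0.092341 = -9.5265


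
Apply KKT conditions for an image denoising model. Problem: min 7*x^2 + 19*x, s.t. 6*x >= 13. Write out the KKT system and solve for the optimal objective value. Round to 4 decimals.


Step 1: Try lambda = 0 (constraint inactive).
x_unc = -19/(2*7) = -1.3571
Check: 6*-1.3571 = -8.1426 < 13 -- violated!
Step 2: Constraint must be active: 6*x = 13
x* = 13/6 = 2.1667 (rounded; the exact value 13/6 is used below)
lambda = (2*7*(13/6) + 19)/6 = 8.2222
Step 3: Compute optimal value.
f(x*) = 7*(13/6)^2 + 19*(13/6) = 74.0278


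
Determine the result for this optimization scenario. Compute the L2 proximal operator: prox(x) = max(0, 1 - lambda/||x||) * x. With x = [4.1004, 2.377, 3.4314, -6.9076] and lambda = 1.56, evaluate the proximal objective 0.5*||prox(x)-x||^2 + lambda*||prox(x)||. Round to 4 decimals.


Step 1: Compute ||x||.
||x|| = 9.0528
Step 2: Compute scaling factor.
scale = max(0, 1 - 1.56/9.0528) = 0.8277
Step 3: prox(x) = [3.3938, 1.9674, 2.8401, -5.7173]
||prox(x)|| = 7.4928
Step 4: Proximal objective.
0.5*||prox-x||^2 = 1.2168
lambda*||prox|| = 11.6888
Total = 12.9055


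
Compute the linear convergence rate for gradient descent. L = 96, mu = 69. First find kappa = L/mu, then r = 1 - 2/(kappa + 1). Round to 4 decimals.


Step 1: Compute the condition number.
kappa = L/mu = 96/69 = 1.3913
Step 2: Compute the convergence rate.
r = 1 - 2/(kappa + 1) = 1 - 2*mu/(L + mu) = (L - mu)/(L + mu) = 27/165 = 0.1636


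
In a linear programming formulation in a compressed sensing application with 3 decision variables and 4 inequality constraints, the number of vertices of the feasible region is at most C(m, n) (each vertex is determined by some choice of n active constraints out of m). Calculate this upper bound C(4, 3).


Each vertex corresponds to some choice of n active constraints out of m, so the number of vertices is at most C(m, n) = m! / (n!(m-n)!).
m = 4, n = 3
Numerator: 4 * 3 * 2
Denominator: 3! = 6
C(4, 3) = 4


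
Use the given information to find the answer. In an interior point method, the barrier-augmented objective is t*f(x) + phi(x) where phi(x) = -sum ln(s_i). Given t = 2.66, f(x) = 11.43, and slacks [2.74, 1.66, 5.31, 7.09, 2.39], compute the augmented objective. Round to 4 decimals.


Step 1: Compute log-barrier.
ln values: [1.008, 0.5068, 1.6696, 1.9587, 0.8713]
phi = -(1.008 + 0.5068 + 1.6696 + 1.9587 + 0.8713) = -6.0143
Step 2: Compute augmented objective.
t*f(x) = 2.66*11.43 = 30.4038
Total = 30.4038 - 6.0143 = 24.3895


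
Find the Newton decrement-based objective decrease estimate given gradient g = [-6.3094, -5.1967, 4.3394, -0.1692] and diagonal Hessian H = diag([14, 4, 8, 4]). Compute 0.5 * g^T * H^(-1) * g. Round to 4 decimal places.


Step 1: H is diagonal, so H^(-1) * g = [-0.4507, -1.2992, 0.5424, -0.0423].
Step 2: g^T H^(-1) g = sum_i g_i^2 / H_ii
  = (-6.3094)^2/14 + (-5.1967)^2/4 + (4.3394)^2/8 + (-0.1692)^2/4
  = 2.8435 + 6.7514 + 2.3538 + 0.0072 = 11.9558
Step 3: Objective decrease = 0.5 * g^T H^(-1) g = 5.9779


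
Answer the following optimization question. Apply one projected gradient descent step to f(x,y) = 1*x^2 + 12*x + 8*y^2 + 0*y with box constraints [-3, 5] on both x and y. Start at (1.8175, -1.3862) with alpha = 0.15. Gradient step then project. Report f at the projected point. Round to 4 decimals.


Step 1: Compute gradient at (1.8175, -1.3862).
grad_x = 2*1*1.8175 + 12 = 15.635
grad_y = 2*8*-1.3862 + 0 = -22.1792
Step 2: Gradient step.
x_raw = 1.8175 - 0.15*15.635 = -0.5278
y_raw = -1.3862 - 0.15*-22.1792 = 1.9407
Step 3: Project onto [-3, 5].
x_proj = clip(-0.5278) = -0.5278
y_proj = clip(1.9407) = 1.9407
Step 4: Evaluate f.
f(-0.5278, 1.9407) = 24.0754


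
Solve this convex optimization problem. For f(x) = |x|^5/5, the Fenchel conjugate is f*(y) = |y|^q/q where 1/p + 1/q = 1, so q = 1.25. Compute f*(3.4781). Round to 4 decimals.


The conjugate exponent q satisfies 1/p + 1/q = 1.
p = 5, so q = 5/(5 - 1) = 1.25
|y|^q = 3.4781^1.25 = 4.7498
f*(3.4781) = 4.7498 / 1.25 = 3.7999


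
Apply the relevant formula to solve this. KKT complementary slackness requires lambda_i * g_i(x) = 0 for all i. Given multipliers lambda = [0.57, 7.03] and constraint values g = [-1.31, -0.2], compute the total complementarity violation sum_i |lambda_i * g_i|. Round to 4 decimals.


KKT complementary slackness check:
lambda_1 * g_1 = 0.57 * -1.31 = -0.7467
lambda_2 * g_2 = 7.03 * -0.2 = -1.406
Total violation = 0.7467 + 1.406 = 2.1527


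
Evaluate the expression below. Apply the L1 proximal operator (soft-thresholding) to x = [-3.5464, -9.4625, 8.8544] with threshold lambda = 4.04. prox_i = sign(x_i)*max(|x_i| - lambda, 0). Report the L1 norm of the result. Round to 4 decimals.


Soft-thresholding with lambda = 4.04:
prox(-3.5464) = sign(-3.5464)*max(|-3.5464| - 4.04, 0) = 0.0
prox(-9.4625) = sign(-9.4625)*max(|-9.4625| - 4.04, 0) = -5.4225
prox(8.8544) = sign(8.8544)*max(|8.8544| - 4.04, 0) = 4.8144
prox(x) = [0.0, -5.4225, 4.8144]
||prox(x)||_1 = 0.0 + 5.4225 + 4.8144 = 10.2369


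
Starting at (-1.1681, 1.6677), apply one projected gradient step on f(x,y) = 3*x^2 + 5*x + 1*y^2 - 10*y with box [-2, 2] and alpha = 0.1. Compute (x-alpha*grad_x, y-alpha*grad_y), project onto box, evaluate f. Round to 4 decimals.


Step 1: Compute gradient at (-1.1681, 1.6677).
grad_x = 2*3*-1.1681 + 5 = -2.0086
grad_y = 2*1*1.6677 - 10 = -6.6646
Step 2: Gradient step.
x_raw = -1.1681 - 0.1*-2.0086 = -0.9672
y_raw = 1.6677 - 0.1*-6.6646 = 2.3342
Step 3: Project onto [-2, 2].
x_proj = clip(-0.9672) = -0.9672
y_proj = clip(2.3342) = 2.0
Step 4: Evaluate f.
f(-0.9672, 2.0) = -18.0295


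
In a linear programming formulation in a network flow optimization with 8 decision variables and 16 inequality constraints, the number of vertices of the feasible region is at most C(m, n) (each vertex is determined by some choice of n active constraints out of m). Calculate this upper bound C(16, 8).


Each vertex corresponds to some choice of n active constraints out of m, so the number of vertices is at most C(m, n) = m! / (n!(m-n)!).
m = 16, n = 8
Numerator: 16 * 15 * 14 * 13 * 12 * 11 * 10 * 9
Denominator: 8! = 40320
C(16, 8) = 12870


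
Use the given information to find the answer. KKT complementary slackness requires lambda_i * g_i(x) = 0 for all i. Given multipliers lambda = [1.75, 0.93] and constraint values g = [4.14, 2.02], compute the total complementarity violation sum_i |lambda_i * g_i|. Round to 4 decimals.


KKT complementary slackness check:
lambda_1 * g_1 = 1.75 * 4.14 = 7.245
lambda_2 * g_2 = 0.93 * 2.02 = 1.8786
Total violation = 7.245 + 1.8786 = 9.1236


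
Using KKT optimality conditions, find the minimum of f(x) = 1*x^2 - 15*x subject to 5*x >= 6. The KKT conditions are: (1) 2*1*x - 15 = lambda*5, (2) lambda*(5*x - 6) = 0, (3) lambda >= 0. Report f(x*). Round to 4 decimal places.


Step 1: Try lambda = 0 (constraint inactive).
Stationarity: 2*1*x - 15 = 0
x* = 15/(2*1) = 7.5
Check constraint: 5*7.5 = 37.5 >= 6 -- satisfied.
Step 2: Compute optimal value.
f(x*) = 1*7.5^2 - 15*7.5 = -56.25


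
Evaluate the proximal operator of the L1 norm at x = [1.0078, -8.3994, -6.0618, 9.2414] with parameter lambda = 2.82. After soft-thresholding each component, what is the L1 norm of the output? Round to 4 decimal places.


Soft-thresholding with lambda = 2.82:
prox(1.0078) = sign(1.0078)*max(|1.0078| - 2.82, 0) = 0.0
prox(-8.3994) = sign(-8.3994)*max(|-8.3994| - 2.82, 0) = -5.5794
prox(-6.0618) = sign(-6.0618)*max(|-6.0618| - 2.82, 0) = -3.2418
prox(9.2414) = sign(9.2414)*max(|9.2414| - 2.82, 0) = 6.4214
prox(x) = [0.0, -5.5794, -3.2418, 6.4214]
||prox(x)||_1 = 0.0 + 5.5794 + 3.2418 + 6.4214 = 15.2426


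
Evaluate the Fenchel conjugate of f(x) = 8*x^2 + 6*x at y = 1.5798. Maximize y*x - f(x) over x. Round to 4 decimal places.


f*(y) = sup_x {y*x - a*x^2 - b*x} = sup_x {(y-b)*x - a*x^2}
FOC: (y - b) - 2a*x = 0 => x* = (y - b)/(2a)
x* = (1.5798 - 6)/(2*8) = -0.2763
f*(1.5798) = (y-b)^2/(4a) = (1.5798 - 6)^2/(4*8)
= 19.5382/32 = 0.6106


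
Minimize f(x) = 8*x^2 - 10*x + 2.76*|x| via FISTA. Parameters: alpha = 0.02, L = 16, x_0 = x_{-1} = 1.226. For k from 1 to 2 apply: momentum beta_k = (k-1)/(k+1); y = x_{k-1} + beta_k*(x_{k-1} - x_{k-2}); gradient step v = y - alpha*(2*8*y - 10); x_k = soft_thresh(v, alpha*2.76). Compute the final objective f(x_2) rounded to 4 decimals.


FISTA on f(x) = 8*x^2 - 10*x + 2.76*|x|
L = 16, alpha = 0.02
Iteration 1: beta = 0.0, y = 1.226 + 0.0*(1.226 - 1.226) = 1.226
  grad(y) = 9.616, v = y - alpha*grad = 1.0337
  prox(v) = soft_thresh(1.0337, 0.0552) = 0.9785
Iteration 2: beta = 0.3333, y = 0.9785 + 0.3333*(0.9785 - 1.226) = 0.896
  grad(y) = 4.3356, v = y - alpha*grad = 0.8093
  prox(v) = soft_thresh(0.8093, 0.0552) = 0.7541
f(x_2) = 8*0.7541^2 - 10*0.7541 + 2.76*|0.7541| = -0.9105


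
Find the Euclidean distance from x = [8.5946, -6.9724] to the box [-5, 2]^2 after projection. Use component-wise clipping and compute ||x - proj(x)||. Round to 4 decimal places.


Project each component onto [-5, 2].
clip(8.5946) = 2.0, clip(-6.9724) = -5.0
Projection = [2.0, -5.0]
Squared diffs: [43.4887, 3.8904]
Distance = sqrt(47.3791) = 6.8832


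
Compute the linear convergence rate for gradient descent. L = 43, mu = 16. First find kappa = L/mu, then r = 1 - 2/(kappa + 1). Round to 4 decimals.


Step 1: Compute the condition number.
kappa = L/mu = 43/16 = 2.6875
Step 2: Compute the convergence rate.
r = 1 - 2/(kappa + 1) = 1 - 2*mu/(L + mu) = (L - mu)/(L + mu) = 27/59 = 0.4576


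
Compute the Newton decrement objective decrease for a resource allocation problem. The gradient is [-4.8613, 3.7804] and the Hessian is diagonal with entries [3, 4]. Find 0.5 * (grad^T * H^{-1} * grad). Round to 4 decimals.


Step 1: H is diagonal, so H^(-1) * g = [-1.6204, 0.9451].
Step 2: g^T H^(-1) g = sum_i g_i^2 / H_ii
  = (-4.8613)^2/3 + (3.7804)^2/4
  = 7.8774 + 3.5729 = 11.4503
Step 3: Objective decrease = 0.5 * g^T H^(-1) g = 5.7251


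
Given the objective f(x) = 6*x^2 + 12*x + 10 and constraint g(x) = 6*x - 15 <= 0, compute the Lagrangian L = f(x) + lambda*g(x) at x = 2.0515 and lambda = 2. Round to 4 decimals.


Step 1: Evaluate f(x).
f(2.0515) = 6*2.0515^2 + 12*2.0515 + 10 = 59.8699
Step 2: Evaluate g(x).
g(2.0515) = 6*2.0515 - 15 = -2.691
Step 3: Compute Lagrangian.
L = 59.8699 + 2*-2.691 = 54.4879


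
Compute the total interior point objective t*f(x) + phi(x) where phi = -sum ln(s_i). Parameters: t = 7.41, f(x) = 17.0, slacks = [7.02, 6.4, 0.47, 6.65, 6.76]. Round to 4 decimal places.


Step 1: Compute log-barrier.
ln values: [1.9488, 1.8563, -0.755, 1.8946, 1.911]
phi = -(1.9488 + 1.8563 - 0.755 + 1.8946 + 1.911) = -6.8557
Step 2: Compute augmented objective.
t*f(x) = 7.41*17.0 = 125.97
Total = 125.97 - 6.8557 = 119.1143


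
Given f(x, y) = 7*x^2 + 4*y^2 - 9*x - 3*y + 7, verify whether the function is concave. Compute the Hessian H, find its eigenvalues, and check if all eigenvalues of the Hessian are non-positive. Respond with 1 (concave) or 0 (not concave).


The Hessian of f(x,y) = 7*x^2 + 4*y^2 - 9*x - 3*y + 7 is:
H = [[14, 0], [0, 8]]
Trace = 14 + 8 = 22
Determinant = 14*8 - (0)^2 = 112
Discriminant = (22)^2 - 4*112 = 36.0
Eigenvalues: lambda_1 = 8.0, lambda_2 = 14.0
The function is not concave.

0
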